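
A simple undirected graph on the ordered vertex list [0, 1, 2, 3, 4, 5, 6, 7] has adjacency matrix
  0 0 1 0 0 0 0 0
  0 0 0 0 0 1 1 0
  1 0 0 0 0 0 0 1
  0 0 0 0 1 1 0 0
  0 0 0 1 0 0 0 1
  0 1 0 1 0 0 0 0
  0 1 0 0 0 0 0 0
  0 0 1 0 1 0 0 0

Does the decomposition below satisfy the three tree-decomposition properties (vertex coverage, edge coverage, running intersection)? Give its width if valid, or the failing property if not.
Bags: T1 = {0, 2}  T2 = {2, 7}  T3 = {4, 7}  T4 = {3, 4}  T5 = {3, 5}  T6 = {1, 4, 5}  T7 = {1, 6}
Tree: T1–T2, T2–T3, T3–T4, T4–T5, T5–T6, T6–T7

No — bags containing vertex 4 are not connected in the tree.

A tree decomposition must satisfy three properties: every vertex lies in some bag; for every edge, both endpoints lie together in some bag; and for every vertex, the bags containing it form a connected subtree. Here bags containing vertex 4 are not connected in the tree, so the decomposition is invalid.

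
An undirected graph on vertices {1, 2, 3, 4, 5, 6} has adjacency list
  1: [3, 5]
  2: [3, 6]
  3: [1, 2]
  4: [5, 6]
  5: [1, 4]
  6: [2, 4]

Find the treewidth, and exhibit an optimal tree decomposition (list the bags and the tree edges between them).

Treewidth 2.
One optimal decomposition is:
Bags: B1 = {1, 2, 3}  B2 = {1, 2, 6}  B3 = {1, 4, 6}  B4 = {1, 4, 5}
Tree: B1–B2, B2–B3, B3–B4

The largest bag has 3 vertices, giving width 2; this decomposition certifies tw(G) ≤ 2. Since 1–3–2–6–4–5–1 is a cycle in G, G is not acyclic. Forests are exactly the graphs of treewidth ≤ 1, so tw(G) ≥ 2. Combining the bounds, tw(G) = 2.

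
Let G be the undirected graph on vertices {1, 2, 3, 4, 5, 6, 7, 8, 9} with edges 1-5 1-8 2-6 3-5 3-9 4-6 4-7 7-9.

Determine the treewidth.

A width-1 tree decomposition is:
Bags: B1 = {1, 8}  B2 = {1, 5}  B3 = {3, 5}  B4 = {3, 9}  B5 = {7, 9}  B6 = {4, 7}  B7 = {4, 6}  B8 = {2, 6}
Tree: B1–B2, B2–B3, B3–B4, B4–B5, B5–B6, B6–B7, B7–B8
Every bag has size at most 2, so the width is 2 − 1 = 1 and tw(G) ≤ 1. G has an edge, so its treewidth is at least 1. The upper and lower bounds meet at 1, so that is the treewidth.

1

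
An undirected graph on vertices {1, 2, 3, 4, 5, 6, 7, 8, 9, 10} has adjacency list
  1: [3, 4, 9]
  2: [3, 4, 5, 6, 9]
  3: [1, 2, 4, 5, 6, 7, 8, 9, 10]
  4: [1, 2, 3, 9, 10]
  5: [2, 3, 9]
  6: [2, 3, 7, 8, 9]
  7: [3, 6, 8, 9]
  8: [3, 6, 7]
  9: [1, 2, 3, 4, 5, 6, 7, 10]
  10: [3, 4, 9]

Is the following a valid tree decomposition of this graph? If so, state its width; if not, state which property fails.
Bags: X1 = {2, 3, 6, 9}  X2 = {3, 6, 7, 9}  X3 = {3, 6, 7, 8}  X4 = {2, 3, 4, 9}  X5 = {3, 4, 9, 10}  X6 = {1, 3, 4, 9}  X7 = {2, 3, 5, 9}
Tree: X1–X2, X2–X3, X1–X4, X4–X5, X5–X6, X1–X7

Yes; width 3.

Vertex coverage: the bags together contain {1, 2, 3, 4, 5, 6, 7, 8, 9, 10}, the full vertex set. Edge coverage: each edge of G has both endpoints in at least one bag. Running intersection: for every vertex, the bags containing it form a connected subtree. All three properties hold, so this is a valid tree decomposition of width max|bag| − 1 = 3, and hence tw(G) ≤ 3.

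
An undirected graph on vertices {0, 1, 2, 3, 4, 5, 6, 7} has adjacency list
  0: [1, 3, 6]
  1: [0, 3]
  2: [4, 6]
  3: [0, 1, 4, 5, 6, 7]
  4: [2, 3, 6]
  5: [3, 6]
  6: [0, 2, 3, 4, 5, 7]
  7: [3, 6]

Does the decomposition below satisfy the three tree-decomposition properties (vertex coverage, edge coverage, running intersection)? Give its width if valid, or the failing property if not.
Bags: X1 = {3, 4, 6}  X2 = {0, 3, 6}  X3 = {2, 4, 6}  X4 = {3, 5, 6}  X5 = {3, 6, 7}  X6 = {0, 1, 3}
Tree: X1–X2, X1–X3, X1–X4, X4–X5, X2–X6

Every vertex of G appears in some bag (union = {0, 1, 2, 3, 4, 5, 6, 7}); every edge is covered by a bag; and for each vertex v the set of bags containing v is connected in the bag tree. The decomposition is therefore valid. The largest bag has 3 vertices, so the width is 2.

Yes; width 2.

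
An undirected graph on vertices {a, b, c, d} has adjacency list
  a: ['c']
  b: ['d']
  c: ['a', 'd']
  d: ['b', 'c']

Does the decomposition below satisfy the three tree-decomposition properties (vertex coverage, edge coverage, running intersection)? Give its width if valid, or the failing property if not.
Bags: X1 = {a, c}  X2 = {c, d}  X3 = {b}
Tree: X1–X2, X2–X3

A tree decomposition must satisfy three properties: every vertex lies in some bag; for every edge, both endpoints lie together in some bag; and for every vertex, the bags containing it form a connected subtree. Here edge (d,b) lies in no bag, so the decomposition is invalid.

No — edge (d,b) lies in no bag.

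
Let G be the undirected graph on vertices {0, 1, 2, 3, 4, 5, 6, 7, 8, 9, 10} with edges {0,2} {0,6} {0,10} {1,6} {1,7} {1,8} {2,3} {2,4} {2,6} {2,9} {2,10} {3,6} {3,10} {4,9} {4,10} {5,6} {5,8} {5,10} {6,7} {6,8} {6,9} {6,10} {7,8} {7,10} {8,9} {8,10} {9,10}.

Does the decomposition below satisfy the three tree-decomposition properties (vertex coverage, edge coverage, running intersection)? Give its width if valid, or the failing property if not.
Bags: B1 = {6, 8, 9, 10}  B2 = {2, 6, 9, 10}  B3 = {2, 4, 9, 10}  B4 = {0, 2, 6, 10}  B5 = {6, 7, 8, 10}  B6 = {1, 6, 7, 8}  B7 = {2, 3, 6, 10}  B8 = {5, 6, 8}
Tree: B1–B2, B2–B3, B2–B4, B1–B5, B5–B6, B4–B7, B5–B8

A tree decomposition must satisfy three properties: every vertex lies in some bag; for every edge, both endpoints lie together in some bag; and for every vertex, the bags containing it form a connected subtree. Here edge (10,5) lies in no bag, so the decomposition is invalid.

No — edge (10,5) lies in no bag.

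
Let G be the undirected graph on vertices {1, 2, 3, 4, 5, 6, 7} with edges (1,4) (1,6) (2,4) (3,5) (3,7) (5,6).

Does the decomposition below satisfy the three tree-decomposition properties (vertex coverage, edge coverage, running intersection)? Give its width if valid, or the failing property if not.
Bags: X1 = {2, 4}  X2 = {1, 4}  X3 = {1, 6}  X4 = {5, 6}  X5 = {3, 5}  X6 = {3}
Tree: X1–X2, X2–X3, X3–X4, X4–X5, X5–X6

No — vertex 7 appears in no bag.

A tree decomposition must satisfy three properties: every vertex lies in some bag; for every edge, both endpoints lie together in some bag; and for every vertex, the bags containing it form a connected subtree. Here vertex 7 appears in no bag, so the decomposition is invalid.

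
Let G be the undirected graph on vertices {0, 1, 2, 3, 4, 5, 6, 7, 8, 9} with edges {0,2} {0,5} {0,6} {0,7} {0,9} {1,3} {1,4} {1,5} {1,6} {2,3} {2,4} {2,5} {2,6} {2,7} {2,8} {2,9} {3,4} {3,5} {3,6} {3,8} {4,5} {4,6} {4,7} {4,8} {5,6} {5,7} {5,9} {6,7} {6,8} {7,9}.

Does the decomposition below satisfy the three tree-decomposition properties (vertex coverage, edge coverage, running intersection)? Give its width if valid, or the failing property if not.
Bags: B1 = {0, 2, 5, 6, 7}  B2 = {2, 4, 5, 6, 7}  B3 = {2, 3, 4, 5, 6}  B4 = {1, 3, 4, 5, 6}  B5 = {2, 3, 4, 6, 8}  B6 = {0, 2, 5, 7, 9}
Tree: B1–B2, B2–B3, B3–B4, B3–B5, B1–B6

Yes; width 4.

Vertex coverage: the bags together contain {0, 1, 2, 3, 4, 5, 6, 7, 8, 9}, the full vertex set. Edge coverage: each edge of G has both endpoints in at least one bag. Running intersection: for every vertex, the bags containing it form a connected subtree. All three properties hold, so this is a valid tree decomposition of width max|bag| − 1 = 4, and hence tw(G) ≤ 4.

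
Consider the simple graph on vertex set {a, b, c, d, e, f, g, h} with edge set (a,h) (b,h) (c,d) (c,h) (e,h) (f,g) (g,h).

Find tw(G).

A width-1 tree decomposition is:
Bags: B1 = {g, h}  B2 = {c, h}  B3 = {c, d}  B4 = {a, h}  B5 = {b, h}  B6 = {f, g}  B7 = {e, h}
Tree: B1–B2, B2–B3, B2–B4, B4–B5, B1–B6, B2–B7
The largest bag has 2 vertices, giving width 1; this decomposition certifies tw(G) ≤ 1. Any graph with an edge has treewidth ≥ 1, and G has the edge g–h. The upper and lower bounds meet at 1, so that is the treewidth.

1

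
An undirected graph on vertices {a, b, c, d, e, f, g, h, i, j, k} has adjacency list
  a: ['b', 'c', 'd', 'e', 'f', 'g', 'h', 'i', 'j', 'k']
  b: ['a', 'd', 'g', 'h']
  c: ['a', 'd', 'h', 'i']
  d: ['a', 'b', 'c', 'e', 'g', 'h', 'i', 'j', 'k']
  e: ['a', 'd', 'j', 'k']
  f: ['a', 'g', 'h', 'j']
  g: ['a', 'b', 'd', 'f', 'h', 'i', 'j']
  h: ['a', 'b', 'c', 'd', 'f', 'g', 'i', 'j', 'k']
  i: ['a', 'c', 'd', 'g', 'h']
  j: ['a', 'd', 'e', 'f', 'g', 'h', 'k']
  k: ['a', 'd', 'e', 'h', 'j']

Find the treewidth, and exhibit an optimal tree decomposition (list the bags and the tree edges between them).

Every bag has size at most 5, so the width is 5 − 1 = 4 and tw(G) ≤ 4. On the other hand G contains the 5-clique {a, d, e, j, k}. A clique must lie in a single bag of any decomposition, so no decomposition can have width below 4. Therefore the treewidth is 4.

Treewidth 4.
One such decomposition:
Bags: B1 = {a, d, g, h, j}  B2 = {a, d, g, h, i}  B3 = {a, d, h, j, k}  B4 = {a, f, g, h, j}  B5 = {a, c, d, h, i}  B6 = {a, d, e, j, k}  B7 = {a, b, d, g, h}
Tree: B1–B2, B1–B3, B1–B4, B2–B5, B3–B6, B2–B7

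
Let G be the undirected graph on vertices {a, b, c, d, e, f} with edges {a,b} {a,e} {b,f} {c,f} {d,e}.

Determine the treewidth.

A width-1 tree decomposition is:
Bags: B1 = {c, f}  B2 = {b, f}  B3 = {a, b}  B4 = {a, e}  B5 = {d, e}
Tree: B1–B2, B2–B3, B3–B4, B4–B5
Every bag has size at most 2, so the width is 2 − 1 = 1 and tw(G) ≤ 1. G has an edge, so its treewidth is at least 1. Hence tw(G) = 1 exactly.

1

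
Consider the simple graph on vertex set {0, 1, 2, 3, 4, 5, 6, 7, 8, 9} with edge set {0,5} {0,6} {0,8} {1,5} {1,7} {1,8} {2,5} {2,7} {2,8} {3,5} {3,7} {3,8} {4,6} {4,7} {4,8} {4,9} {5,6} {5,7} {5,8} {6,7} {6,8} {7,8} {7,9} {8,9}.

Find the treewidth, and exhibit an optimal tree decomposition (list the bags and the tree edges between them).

Each bag holds 4 vertices, so the decomposition has width 3, which upper-bounds the treewidth. Conversely, {0, 5, 6, 8} is a clique of size 4, and the vertices of any clique must share a bag in every tree decomposition; so some bag has ≥ 4 vertices and tw(G) ≥ 3. Combining the bounds, tw(G) = 3.

Treewidth 3.
One such decomposition:
Bags: B1 = {0, 5, 6, 8}  B2 = {5, 6, 7, 8}  B3 = {1, 5, 7, 8}  B4 = {3, 5, 7, 8}  B5 = {2, 5, 7, 8}  B6 = {4, 6, 7, 8}  B7 = {4, 7, 8, 9}
Tree: B1–B2, B2–B3, B2–B4, B2–B5, B2–B6, B6–B7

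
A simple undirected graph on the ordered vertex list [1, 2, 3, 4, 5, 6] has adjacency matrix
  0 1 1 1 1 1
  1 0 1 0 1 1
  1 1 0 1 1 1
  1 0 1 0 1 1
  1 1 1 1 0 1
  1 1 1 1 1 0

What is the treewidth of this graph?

A width-4 tree decomposition is:
Bags: B1 = {1, 3, 4, 5, 6}  B2 = {1, 2, 3, 5, 6}
Tree: B1–B2
Each bag holds 5 vertices, so the decomposition has width 4, which upper-bounds the treewidth. Conversely, {1, 2, 3, 5, 6} is a clique of size 5, and the vertices of any clique must share a bag in every tree decomposition; so some bag has ≥ 5 vertices and tw(G) ≥ 4. The upper and lower bounds meet at 4, so that is the treewidth.

4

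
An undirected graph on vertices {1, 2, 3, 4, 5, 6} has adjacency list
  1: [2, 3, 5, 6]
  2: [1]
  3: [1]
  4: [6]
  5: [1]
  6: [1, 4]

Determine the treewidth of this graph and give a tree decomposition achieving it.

Each bag holds 2 vertices, so the decomposition has width 1, which upper-bounds the treewidth. Since G has at least one edge (e.g. 1–6), it is not an edgeless graph, so tw(G) ≥ 1. Hence tw(G) = 1 exactly.

Treewidth 1.
Bags: B1 = {1, 6}  B2 = {4, 6}  B3 = {1, 5}  B4 = {1, 3}  B5 = {1, 2}
Tree: B1–B2, B1–B3, B3–B4, B1–B5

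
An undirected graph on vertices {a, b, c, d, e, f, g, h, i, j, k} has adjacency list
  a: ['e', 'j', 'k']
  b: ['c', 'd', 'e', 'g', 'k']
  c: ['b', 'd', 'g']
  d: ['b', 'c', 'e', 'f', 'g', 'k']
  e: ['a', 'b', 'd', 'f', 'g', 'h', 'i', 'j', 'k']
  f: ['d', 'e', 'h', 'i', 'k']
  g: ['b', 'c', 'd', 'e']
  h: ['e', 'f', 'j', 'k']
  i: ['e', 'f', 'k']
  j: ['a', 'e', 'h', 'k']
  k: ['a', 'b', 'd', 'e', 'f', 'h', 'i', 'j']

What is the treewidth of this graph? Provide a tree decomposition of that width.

Treewidth 3.
Bags: B1 = {d, e, f, k}  B2 = {e, f, h, k}  B3 = {e, f, i, k}  B4 = {b, d, e, k}  B5 = {b, d, e, g}  B6 = {e, h, j, k}  B7 = {a, e, j, k}  B8 = {b, c, d, g}
Tree: B1–B2, B1–B3, B1–B4, B4–B5, B2–B6, B6–B7, B5–B8

Every bag has size at most 4, so the width is 4 − 1 = 3 and tw(G) ≤ 3. On the other hand G contains the 4-clique {b, d, e, g}. A clique must lie in a single bag of any decomposition, so no decomposition can have width below 3. The upper and lower bounds meet at 3, so that is the treewidth.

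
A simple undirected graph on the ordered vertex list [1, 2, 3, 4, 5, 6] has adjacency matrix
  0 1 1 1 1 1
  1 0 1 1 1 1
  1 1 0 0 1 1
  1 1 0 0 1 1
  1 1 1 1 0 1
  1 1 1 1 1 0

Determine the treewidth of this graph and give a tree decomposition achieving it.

Each bag holds 5 vertices, so the decomposition has width 4, which upper-bounds the treewidth. For the lower bound, the 5 vertices {1, 2, 3, 5, 6} are pairwise adjacent, and any tree decomposition puts a clique entirely inside one bag — forcing width ≥ 4. The upper and lower bounds meet at 4, so that is the treewidth.

Treewidth 4.
One optimal decomposition is:
Bags: B1 = {1, 2, 3, 5, 6}  B2 = {1, 2, 4, 5, 6}
Tree: B1–B2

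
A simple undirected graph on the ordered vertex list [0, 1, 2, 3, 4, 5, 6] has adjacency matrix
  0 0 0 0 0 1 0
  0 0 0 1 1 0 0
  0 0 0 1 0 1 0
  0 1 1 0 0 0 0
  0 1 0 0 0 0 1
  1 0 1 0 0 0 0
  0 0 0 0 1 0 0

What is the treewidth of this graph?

1

A width-1 tree decomposition is:
Bags: B1 = {4, 6}  B2 = {1, 4}  B3 = {1, 3}  B4 = {2, 3}  B5 = {2, 5}  B6 = {0, 5}
Tree: B1–B2, B2–B3, B3–B4, B4–B5, B5–B6
Each bag holds 2 vertices, so the decomposition has width 1, which upper-bounds the treewidth. G has an edge, so its treewidth is at least 1. The upper and lower bounds meet at 1, so that is the treewidth.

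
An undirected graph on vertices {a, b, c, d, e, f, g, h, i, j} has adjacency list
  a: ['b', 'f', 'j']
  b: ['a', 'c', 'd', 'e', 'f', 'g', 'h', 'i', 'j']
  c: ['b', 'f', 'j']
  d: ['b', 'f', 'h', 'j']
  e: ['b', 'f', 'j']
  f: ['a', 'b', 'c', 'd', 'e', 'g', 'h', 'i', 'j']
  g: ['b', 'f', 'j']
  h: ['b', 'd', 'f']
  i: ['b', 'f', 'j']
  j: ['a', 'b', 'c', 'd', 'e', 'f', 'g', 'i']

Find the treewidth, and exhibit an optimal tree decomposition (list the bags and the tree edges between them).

The largest bag has 4 vertices, giving width 3; this decomposition certifies tw(G) ≤ 3. Conversely, {b, d, f, j} is a clique of size 4, and the vertices of any clique must share a bag in every tree decomposition; so some bag has ≥ 4 vertices and tw(G) ≥ 3. Hence tw(G) = 3 exactly.

Treewidth 3.
Bags: B1 = {a, b, f, j}  B2 = {b, d, f, j}  B3 = {b, d, f, h}  B4 = {b, e, f, j}  B5 = {b, c, f, j}  B6 = {b, f, g, j}  B7 = {b, f, i, j}
Tree: B1–B2, B2–B3, B2–B4, B4–B5, B5–B6, B4–B7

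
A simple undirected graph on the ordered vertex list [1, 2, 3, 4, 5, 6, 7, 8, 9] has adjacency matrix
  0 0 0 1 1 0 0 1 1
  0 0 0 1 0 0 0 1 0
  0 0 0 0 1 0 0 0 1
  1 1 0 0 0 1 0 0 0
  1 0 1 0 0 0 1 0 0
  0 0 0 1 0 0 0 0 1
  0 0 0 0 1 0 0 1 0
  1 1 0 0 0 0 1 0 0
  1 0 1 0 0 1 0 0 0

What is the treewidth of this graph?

3

A width-3 tree decomposition is:
Bags: B1 = {2, 4, 7, 8}  B2 = {1, 4, 7, 8}  B3 = {1, 4, 5, 7}  B4 = {1, 4, 5, 6}  B5 = {1, 5, 6, 9}  B6 = {3, 5, 6, 9}
Tree: B1–B2, B2–B3, B3–B4, B4–B5, B5–B6
Every bag has size at most 4, so the width is 4 − 1 = 3 and tw(G) ≤ 3. For the lower bound: the 4 vertex sets {2,7,8}, {4}, {1}, {3,5,6,9} are disjoint, each induces a connected subgraph, and every pair is joined by at least one edge of G. Contracting each set to a single vertex therefore yields K_{4} as a minor, and since treewidth is minor-monotone, tw(G) ≥ tw(K_{4}) = 3. Combining the bounds, tw(G) = 3.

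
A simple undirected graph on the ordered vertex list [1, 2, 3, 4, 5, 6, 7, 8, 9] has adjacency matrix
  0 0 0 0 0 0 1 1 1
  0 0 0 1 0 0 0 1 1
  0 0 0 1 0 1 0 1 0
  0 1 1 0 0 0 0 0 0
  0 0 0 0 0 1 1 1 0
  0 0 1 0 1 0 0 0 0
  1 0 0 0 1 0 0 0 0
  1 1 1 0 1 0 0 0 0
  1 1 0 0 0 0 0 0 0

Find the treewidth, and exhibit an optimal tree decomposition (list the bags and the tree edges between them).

Treewidth 3.
One such decomposition:
Bags: B1 = {2, 3, 4, 6}  B2 = {2, 3, 6, 8}  B3 = {2, 5, 6, 8}  B4 = {2, 5, 8, 9}  B5 = {1, 5, 8, 9}  B6 = {1, 5, 7, 9}
Tree: B1–B2, B2–B3, B3–B4, B4–B5, B5–B6

Every bag has size at most 4, so the width is 4 − 1 = 3 and tw(G) ≤ 3. For the lower bound: the 4 vertex sets {3,4,6}, {2}, {8}, {1,5,7,9} are disjoint, each induces a connected subgraph, and every pair is joined by at least one edge of G. Contracting each set to a single vertex therefore yields K_{4} as a minor, and since treewidth is minor-monotone, tw(G) ≥ tw(K_{4}) = 3. Therefore the treewidth is 3.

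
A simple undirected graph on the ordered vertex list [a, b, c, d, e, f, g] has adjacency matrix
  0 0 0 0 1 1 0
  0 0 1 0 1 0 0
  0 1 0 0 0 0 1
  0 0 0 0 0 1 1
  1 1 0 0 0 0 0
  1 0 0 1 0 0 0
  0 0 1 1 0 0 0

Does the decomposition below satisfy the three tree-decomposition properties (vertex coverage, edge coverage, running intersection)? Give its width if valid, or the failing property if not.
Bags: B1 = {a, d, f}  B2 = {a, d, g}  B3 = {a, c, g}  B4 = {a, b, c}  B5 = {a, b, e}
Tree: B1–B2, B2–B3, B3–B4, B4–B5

Checking the three conditions: (i) the bags cover all of {a, b, c, d, e, f, g}; (ii) for each edge, some bag contains both endpoints; (iii) the bags containing any fixed vertex form a subtree. All hold, so the decomposition is valid with width 3 − 1 = 2.

Yes; width 2.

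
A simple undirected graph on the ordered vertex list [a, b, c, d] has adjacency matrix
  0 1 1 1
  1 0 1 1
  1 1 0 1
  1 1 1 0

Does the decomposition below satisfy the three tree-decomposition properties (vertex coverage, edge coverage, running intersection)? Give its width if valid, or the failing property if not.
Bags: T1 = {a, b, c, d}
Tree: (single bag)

Every vertex of G appears in some bag (union = {a, b, c, d}); every edge is covered by a bag; and for each vertex v the set of bags containing v is connected in the bag tree. The decomposition is therefore valid. The largest bag has 4 vertices, so the width is 3.

Yes; width 3.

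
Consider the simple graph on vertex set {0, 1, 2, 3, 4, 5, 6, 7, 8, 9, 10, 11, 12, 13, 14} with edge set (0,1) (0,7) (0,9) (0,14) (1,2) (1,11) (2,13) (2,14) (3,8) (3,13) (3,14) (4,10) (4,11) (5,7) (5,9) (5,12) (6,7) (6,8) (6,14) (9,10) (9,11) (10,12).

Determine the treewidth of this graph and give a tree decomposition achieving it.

The largest bag has 4 vertices, giving width 3; this decomposition certifies tw(G) ≤ 3. For the lower bound: the 4 vertex sets {3,8,13}, {2}, {14}, {0,1,6,7} are disjoint, each induces a connected subgraph, and every pair is joined by at least one edge of G. Contracting each set to a single vertex therefore yields K_{4} as a minor, and since treewidth is minor-monotone, tw(G) ≥ tw(K_{4}) = 3. The upper and lower bounds meet at 3, so that is the treewidth.

Treewidth 3.
Bags: B1 = {2, 3, 8, 13}  B2 = {2, 3, 8, 14}  B3 = {2, 6, 8, 14}  B4 = {1, 2, 6, 14}  B5 = {0, 1, 6, 14}  B6 = {0, 1, 6, 7}  B7 = {0, 1, 7, 11}  B8 = {0, 7, 9, 11}  B9 = {5, 7, 9, 11}  B10 = {4, 5, 9, 11}  B11 = {4, 5, 9, 10}  B12 = {4, 5, 10, 12}
Tree: B1–B2, B2–B3, B3–B4, B4–B5, B5–B6, B6–B7, B7–B8, B8–B9, B9–B10, B10–B11, B11–B12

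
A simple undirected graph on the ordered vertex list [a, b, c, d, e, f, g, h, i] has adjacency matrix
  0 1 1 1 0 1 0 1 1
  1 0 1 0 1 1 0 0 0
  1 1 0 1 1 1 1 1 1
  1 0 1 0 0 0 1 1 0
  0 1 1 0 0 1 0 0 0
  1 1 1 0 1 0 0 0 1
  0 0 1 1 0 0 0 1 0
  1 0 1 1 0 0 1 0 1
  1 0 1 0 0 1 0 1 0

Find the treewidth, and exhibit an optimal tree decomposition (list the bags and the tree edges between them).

Treewidth 3.
Bags: B1 = {a, c, h, i}  B2 = {a, c, d, h}  B3 = {a, c, f, i}  B4 = {a, b, c, f}  B5 = {b, c, e, f}  B6 = {c, d, g, h}
Tree: B1–B2, B1–B3, B3–B4, B4–B5, B2–B6

Each bag holds 4 vertices, so the decomposition has width 3, which upper-bounds the treewidth. On the other hand G contains the 4-clique {c, d, g, h}. A clique must lie in a single bag of any decomposition, so no decomposition can have width below 3. Combining the bounds, tw(G) = 3.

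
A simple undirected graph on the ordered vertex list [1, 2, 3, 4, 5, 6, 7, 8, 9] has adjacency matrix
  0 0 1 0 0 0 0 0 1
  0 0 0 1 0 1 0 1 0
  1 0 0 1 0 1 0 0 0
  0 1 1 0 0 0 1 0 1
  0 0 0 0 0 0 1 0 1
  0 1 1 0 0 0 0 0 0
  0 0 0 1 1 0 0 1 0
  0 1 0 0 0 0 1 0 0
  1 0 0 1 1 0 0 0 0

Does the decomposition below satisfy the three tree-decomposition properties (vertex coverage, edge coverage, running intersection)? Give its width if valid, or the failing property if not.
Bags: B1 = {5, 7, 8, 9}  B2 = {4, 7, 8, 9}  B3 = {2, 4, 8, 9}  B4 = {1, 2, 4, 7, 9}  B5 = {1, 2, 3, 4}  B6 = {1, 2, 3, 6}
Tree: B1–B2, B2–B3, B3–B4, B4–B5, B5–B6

No — bags containing vertex 7 are not connected in the tree.

A tree decomposition must satisfy three properties: every vertex lies in some bag; for every edge, both endpoints lie together in some bag; and for every vertex, the bags containing it form a connected subtree. Here bags containing vertex 7 are not connected in the tree, so the decomposition is invalid.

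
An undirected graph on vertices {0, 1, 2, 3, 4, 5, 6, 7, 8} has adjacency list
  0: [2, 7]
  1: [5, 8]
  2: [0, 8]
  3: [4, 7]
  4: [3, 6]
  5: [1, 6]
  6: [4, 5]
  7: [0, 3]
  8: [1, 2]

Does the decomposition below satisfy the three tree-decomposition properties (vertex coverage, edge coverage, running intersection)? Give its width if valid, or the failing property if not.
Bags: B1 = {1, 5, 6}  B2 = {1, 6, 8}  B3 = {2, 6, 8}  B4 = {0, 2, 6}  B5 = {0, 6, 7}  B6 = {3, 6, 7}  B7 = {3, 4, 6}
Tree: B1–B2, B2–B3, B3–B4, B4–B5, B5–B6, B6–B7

Yes; width 2.

Every vertex of G appears in some bag (union = {0, 1, 2, 3, 4, 5, 6, 7, 8}); every edge is covered by a bag; and for each vertex v the set of bags containing v is connected in the bag tree. The decomposition is therefore valid. The largest bag has 3 vertices, so the width is 2.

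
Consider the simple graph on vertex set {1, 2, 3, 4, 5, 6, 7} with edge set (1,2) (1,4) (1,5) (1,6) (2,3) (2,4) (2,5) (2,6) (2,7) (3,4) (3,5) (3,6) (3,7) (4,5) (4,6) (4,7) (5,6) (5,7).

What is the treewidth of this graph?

A width-4 tree decomposition is:
Bags: B1 = {2, 3, 4, 5, 6}  B2 = {2, 3, 4, 5, 7}  B3 = {1, 2, 4, 5, 6}
Tree: B1–B2, B1–B3
The largest bag has 5 vertices, giving width 4; this decomposition certifies tw(G) ≤ 4. On the other hand G contains the 5-clique {1, 2, 4, 5, 6}. A clique must lie in a single bag of any decomposition, so no decomposition can have width below 4. The upper and lower bounds meet at 4, so that is the treewidth.

4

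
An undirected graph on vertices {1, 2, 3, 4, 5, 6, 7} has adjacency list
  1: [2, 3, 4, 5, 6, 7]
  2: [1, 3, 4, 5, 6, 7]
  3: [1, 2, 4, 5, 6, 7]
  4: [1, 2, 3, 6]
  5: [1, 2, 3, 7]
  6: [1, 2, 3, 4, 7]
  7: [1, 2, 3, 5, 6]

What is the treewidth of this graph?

A width-4 tree decomposition is:
Bags: B1 = {1, 2, 3, 4, 6}  B2 = {1, 2, 3, 6, 7}  B3 = {1, 2, 3, 5, 7}
Tree: B1–B2, B2–B3
The largest bag has 5 vertices, giving width 4; this decomposition certifies tw(G) ≤ 4. Conversely, {1, 2, 3, 5, 7} is a clique of size 5, and the vertices of any clique must share a bag in every tree decomposition; so some bag has ≥ 5 vertices and tw(G) ≥ 4. The upper and lower bounds meet at 4, so that is the treewidth.

4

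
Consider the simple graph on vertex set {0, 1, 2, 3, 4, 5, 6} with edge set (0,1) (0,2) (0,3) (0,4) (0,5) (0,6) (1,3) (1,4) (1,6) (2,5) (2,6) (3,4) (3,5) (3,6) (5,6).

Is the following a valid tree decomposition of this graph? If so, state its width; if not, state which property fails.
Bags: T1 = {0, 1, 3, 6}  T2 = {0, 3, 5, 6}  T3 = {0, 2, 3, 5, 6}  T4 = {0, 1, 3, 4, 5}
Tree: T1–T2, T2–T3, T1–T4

A tree decomposition must satisfy three properties: every vertex lies in some bag; for every edge, both endpoints lie together in some bag; and for every vertex, the bags containing it form a connected subtree. Here bags containing vertex 5 are not connected in the tree, so the decomposition is invalid.

No — bags containing vertex 5 are not connected in the tree.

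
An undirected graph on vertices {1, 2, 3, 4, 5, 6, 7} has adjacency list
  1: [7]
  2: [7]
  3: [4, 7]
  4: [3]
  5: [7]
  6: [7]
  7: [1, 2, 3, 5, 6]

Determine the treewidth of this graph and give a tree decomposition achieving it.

Treewidth 1.
One optimal decomposition is:
Bags: B1 = {6, 7}  B2 = {1, 7}  B3 = {3, 7}  B4 = {2, 7}  B5 = {3, 4}  B6 = {5, 7}
Tree: B1–B2, B1–B3, B2–B4, B3–B5, B4–B6

Each bag holds 2 vertices, so the decomposition has width 1, which upper-bounds the treewidth. Any graph with an edge has treewidth ≥ 1, and G has the edge 6–7. Combining the bounds, tw(G) = 1.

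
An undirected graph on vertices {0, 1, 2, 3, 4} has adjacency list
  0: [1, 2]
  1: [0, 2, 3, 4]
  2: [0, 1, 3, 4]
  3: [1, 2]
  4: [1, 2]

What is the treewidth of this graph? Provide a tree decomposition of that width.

Every bag has size at most 3, so the width is 3 − 1 = 2 and tw(G) ≤ 2. Conversely, {0, 1, 2} is a clique of size 3, and the vertices of any clique must share a bag in every tree decomposition; so some bag has ≥ 3 vertices and tw(G) ≥ 2. The upper and lower bounds meet at 2, so that is the treewidth.

Treewidth 2.
Bags: B1 = {1, 2, 3}  B2 = {1, 2, 4}  B3 = {0, 1, 2}
Tree: B1–B2, B1–B3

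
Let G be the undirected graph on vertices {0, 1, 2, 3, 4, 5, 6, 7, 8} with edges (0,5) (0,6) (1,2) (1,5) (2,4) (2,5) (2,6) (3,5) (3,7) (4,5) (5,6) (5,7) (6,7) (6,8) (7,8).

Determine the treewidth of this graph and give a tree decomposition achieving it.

Every bag has size at most 3, so the width is 3 − 1 = 2 and tw(G) ≤ 2. On the other hand G contains the 3-clique {6, 7, 8}. A clique must lie in a single bag of any decomposition, so no decomposition can have width below 2. The upper and lower bounds meet at 2, so that is the treewidth.

Treewidth 2.
One such decomposition:
Bags: B1 = {5, 6, 7}  B2 = {2, 5, 6}  B3 = {1, 2, 5}  B4 = {0, 5, 6}  B5 = {2, 4, 5}  B6 = {6, 7, 8}  B7 = {3, 5, 7}
Tree: B1–B2, B2–B3, B1–B4, B3–B5, B1–B6, B1–B7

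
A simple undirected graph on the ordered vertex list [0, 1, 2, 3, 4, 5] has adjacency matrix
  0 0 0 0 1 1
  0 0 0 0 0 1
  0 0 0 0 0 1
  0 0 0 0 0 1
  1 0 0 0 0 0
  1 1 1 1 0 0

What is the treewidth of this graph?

A width-1 tree decomposition is:
Bags: B1 = {1, 5}  B2 = {2, 5}  B3 = {0, 5}  B4 = {3, 5}  B5 = {0, 4}
Tree: B1–B2, B2–B3, B2–B4, B3–B5
Every bag has size at most 2, so the width is 2 − 1 = 1 and tw(G) ≤ 1. Any graph with an edge has treewidth ≥ 1, and G has the edge 1–5. Therefore the treewidth is 1.

1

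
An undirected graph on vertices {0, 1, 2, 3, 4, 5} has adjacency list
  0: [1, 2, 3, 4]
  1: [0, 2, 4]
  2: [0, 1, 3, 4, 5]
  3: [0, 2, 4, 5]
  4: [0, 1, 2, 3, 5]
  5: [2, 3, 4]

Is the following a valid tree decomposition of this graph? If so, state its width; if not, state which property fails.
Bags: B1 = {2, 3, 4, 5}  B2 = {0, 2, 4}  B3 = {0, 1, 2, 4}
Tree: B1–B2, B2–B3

No — edge (3,0) lies in no bag.

A tree decomposition must satisfy three properties: every vertex lies in some bag; for every edge, both endpoints lie together in some bag; and for every vertex, the bags containing it form a connected subtree. Here edge (3,0) lies in no bag, so the decomposition is invalid.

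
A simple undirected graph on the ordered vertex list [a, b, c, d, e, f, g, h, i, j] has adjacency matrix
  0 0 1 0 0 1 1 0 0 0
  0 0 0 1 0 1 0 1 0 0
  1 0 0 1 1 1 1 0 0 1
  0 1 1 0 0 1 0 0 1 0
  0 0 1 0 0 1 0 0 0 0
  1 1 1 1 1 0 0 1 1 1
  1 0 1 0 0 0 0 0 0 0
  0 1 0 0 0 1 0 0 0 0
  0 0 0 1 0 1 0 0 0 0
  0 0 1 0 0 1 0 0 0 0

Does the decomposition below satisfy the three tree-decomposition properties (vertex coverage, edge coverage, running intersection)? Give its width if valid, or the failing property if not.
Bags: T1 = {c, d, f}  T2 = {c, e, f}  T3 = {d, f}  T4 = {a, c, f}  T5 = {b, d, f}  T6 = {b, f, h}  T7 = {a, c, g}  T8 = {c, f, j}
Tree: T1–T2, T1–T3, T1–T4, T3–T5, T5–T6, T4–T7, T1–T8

No — vertex i appears in no bag.

A tree decomposition must satisfy three properties: every vertex lies in some bag; for every edge, both endpoints lie together in some bag; and for every vertex, the bags containing it form a connected subtree. Here vertex i appears in no bag, so the decomposition is invalid.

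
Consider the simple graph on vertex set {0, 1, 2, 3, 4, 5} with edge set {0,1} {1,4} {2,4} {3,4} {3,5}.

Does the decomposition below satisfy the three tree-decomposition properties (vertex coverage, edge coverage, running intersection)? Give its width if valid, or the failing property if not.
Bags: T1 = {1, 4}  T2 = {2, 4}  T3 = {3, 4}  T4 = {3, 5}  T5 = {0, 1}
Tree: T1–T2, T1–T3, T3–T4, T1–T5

Yes; width 1.

Vertex coverage: the bags together contain {0, 1, 2, 3, 4, 5}, the full vertex set. Edge coverage: each edge of G has both endpoints in at least one bag. Running intersection: for every vertex, the bags containing it form a connected subtree. All three properties hold, so this is a valid tree decomposition of width max|bag| − 1 = 1, and hence tw(G) ≤ 1.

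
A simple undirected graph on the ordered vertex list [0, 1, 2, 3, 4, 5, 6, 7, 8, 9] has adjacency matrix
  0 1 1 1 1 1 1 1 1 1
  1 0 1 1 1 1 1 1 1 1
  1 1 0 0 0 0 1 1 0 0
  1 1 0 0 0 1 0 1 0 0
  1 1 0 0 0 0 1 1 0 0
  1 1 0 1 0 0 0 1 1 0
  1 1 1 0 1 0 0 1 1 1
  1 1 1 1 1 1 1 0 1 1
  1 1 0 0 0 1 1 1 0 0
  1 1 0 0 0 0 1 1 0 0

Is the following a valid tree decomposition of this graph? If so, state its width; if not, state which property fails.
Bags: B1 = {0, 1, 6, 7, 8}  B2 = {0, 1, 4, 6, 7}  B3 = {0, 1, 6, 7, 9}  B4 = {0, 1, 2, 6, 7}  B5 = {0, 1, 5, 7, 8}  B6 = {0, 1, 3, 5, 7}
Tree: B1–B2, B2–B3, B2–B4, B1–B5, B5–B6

Yes; width 4.

Checking the three conditions: (i) the bags cover all of {0, 1, 2, 3, 4, 5, 6, 7, 8, 9}; (ii) for each edge, some bag contains both endpoints; (iii) the bags containing any fixed vertex form a subtree. All hold, so the decomposition is valid with width 5 − 1 = 4.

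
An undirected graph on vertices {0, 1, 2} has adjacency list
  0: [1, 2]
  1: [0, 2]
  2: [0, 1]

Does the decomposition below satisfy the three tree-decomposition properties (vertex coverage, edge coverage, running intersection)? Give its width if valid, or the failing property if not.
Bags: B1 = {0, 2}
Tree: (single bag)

No — vertex 1 appears in no bag.

A tree decomposition must satisfy three properties: every vertex lies in some bag; for every edge, both endpoints lie together in some bag; and for every vertex, the bags containing it form a connected subtree. Here vertex 1 appears in no bag, so the decomposition is invalid.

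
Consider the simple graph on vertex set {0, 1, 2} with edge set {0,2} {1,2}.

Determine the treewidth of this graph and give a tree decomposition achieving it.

The largest bag has 2 vertices, giving width 1; this decomposition certifies tw(G) ≤ 1. Any graph with an edge has treewidth ≥ 1, and G has the edge 0–2. The upper and lower bounds meet at 1, so that is the treewidth.

Treewidth 1.
Bags: B1 = {0, 2}  B2 = {1, 2}
Tree: B1–B2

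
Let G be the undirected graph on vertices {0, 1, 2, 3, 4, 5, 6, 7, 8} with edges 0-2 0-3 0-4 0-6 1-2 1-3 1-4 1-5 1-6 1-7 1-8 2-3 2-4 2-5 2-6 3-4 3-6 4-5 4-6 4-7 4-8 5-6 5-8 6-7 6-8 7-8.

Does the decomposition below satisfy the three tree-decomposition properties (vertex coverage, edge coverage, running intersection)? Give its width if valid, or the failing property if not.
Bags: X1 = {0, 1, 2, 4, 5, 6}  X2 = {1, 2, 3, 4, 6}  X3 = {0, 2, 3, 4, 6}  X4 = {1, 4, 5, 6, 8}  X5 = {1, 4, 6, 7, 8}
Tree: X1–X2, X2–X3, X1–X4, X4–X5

No — bags containing vertex 0 are not connected in the tree.

A tree decomposition must satisfy three properties: every vertex lies in some bag; for every edge, both endpoints lie together in some bag; and for every vertex, the bags containing it form a connected subtree. Here bags containing vertex 0 are not connected in the tree, so the decomposition is invalid.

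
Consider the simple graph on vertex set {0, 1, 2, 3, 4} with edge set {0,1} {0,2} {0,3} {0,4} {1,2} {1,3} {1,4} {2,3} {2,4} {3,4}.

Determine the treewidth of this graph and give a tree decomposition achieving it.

Treewidth 4.
One such decomposition:
Bags: B1 = {0, 1, 2, 3, 4}
Tree: (single bag)

With just one bag of size 5, the width is 5 − 1 = 4, so tw(G) ≤ 4. Conversely, {0, 1, 2, 3, 4} is a clique of size 5, and the vertices of any clique must share a bag in every tree decomposition; so some bag has ≥ 5 vertices and tw(G) ≥ 4. The upper and lower bounds meet at 4, so that is the treewidth.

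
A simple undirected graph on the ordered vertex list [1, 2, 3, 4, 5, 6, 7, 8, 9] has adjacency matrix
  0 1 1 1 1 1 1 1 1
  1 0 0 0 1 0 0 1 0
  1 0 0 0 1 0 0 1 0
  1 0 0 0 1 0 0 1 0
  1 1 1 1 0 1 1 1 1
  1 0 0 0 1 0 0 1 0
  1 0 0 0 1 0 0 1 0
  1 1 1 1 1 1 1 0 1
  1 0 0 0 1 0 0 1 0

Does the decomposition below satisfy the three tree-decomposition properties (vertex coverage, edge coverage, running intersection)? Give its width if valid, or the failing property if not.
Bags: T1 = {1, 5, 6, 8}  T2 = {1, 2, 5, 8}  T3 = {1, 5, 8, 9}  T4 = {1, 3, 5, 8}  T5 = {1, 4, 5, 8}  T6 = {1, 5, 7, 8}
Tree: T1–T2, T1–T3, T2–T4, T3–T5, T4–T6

Yes; width 3.

Every vertex of G appears in some bag (union = {1, 2, 3, 4, 5, 6, 7, 8, 9}); every edge is covered by a bag; and for each vertex v the set of bags containing v is connected in the bag tree. The decomposition is therefore valid. The largest bag has 4 vertices, so the width is 3.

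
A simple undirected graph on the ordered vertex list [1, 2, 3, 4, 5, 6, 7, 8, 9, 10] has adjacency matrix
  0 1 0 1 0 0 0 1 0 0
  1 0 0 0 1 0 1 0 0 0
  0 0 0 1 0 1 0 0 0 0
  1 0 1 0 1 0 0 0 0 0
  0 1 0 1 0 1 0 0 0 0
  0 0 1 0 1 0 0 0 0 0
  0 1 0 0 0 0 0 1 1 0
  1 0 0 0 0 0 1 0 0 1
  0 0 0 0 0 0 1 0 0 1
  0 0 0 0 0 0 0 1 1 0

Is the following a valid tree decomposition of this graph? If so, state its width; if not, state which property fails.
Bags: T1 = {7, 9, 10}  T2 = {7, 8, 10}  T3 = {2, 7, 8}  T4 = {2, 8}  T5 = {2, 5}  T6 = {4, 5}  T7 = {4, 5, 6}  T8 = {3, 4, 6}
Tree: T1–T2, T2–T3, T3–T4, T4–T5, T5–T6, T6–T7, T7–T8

No — vertex 1 appears in no bag.

A tree decomposition must satisfy three properties: every vertex lies in some bag; for every edge, both endpoints lie together in some bag; and for every vertex, the bags containing it form a connected subtree. Here vertex 1 appears in no bag, so the decomposition is invalid.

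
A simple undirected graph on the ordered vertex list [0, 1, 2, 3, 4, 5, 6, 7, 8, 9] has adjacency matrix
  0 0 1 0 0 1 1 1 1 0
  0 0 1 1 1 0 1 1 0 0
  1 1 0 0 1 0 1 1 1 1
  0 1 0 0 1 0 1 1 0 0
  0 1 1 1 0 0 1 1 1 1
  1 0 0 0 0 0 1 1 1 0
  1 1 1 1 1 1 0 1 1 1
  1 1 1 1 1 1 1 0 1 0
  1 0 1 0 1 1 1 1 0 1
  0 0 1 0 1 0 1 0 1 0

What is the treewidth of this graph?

A width-4 tree decomposition is:
Bags: B1 = {2, 4, 6, 7, 8}  B2 = {0, 2, 6, 7, 8}  B3 = {1, 2, 4, 6, 7}  B4 = {2, 4, 6, 8, 9}  B5 = {0, 5, 6, 7, 8}  B6 = {1, 3, 4, 6, 7}
Tree: B1–B2, B1–B3, B1–B4, B2–B5, B3–B6
Each bag holds 5 vertices, so the decomposition has width 4, which upper-bounds the treewidth. Conversely, {2, 4, 6, 8, 9} is a clique of size 5, and the vertices of any clique must share a bag in every tree decomposition; so some bag has ≥ 5 vertices and tw(G) ≥ 4. Therefore the treewidth is 4.

4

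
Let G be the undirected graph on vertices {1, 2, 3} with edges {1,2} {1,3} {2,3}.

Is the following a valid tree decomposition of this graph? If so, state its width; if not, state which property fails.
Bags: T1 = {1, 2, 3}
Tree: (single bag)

Yes; width 2.

Checking the three conditions: (i) the bags cover all of {1, 2, 3}; (ii) for each edge, some bag contains both endpoints; (iii) the bags containing any fixed vertex form a subtree. All hold, so the decomposition is valid with width 3 − 1 = 2.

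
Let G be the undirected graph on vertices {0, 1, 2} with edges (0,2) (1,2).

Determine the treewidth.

1

A width-1 tree decomposition is:
Bags: B1 = {1, 2}  B2 = {0, 2}
Tree: B1–B2
The largest bag has 2 vertices, giving width 1; this decomposition certifies tw(G) ≤ 1. G has an edge, so its treewidth is at least 1. Hence tw(G) = 1 exactly.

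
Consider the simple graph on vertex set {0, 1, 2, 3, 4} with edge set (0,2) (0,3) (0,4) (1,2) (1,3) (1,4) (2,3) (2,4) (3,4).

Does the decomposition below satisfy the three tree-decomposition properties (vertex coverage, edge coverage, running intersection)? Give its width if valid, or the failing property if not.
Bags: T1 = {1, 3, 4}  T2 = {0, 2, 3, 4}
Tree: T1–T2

A tree decomposition must satisfy three properties: every vertex lies in some bag; for every edge, both endpoints lie together in some bag; and for every vertex, the bags containing it form a connected subtree. Here edge (2,1) lies in no bag, so the decomposition is invalid.

No — edge (2,1) lies in no bag.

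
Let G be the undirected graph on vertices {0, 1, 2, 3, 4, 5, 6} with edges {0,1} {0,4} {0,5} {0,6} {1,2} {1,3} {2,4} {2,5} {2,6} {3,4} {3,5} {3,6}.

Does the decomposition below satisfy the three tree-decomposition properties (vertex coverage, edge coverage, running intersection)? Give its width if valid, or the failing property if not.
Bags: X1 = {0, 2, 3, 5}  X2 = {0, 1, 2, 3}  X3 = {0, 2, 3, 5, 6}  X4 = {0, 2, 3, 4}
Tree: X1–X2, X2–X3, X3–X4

A tree decomposition must satisfy three properties: every vertex lies in some bag; for every edge, both endpoints lie together in some bag; and for every vertex, the bags containing it form a connected subtree. Here bags containing vertex 5 are not connected in the tree, so the decomposition is invalid.

No — bags containing vertex 5 are not connected in the tree.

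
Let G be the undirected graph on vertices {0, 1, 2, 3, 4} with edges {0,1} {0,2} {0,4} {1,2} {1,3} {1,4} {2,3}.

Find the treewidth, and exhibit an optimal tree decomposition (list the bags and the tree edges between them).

Each bag holds 3 vertices, so the decomposition has width 2, which upper-bounds the treewidth. Conversely, {0, 1, 2} is a clique of size 3, and the vertices of any clique must share a bag in every tree decomposition; so some bag has ≥ 3 vertices and tw(G) ≥ 2. Hence tw(G) = 2 exactly.

Treewidth 2.
Bags: B1 = {0, 1, 2}  B2 = {0, 1, 4}  B3 = {1, 2, 3}
Tree: B1–B2, B1–B3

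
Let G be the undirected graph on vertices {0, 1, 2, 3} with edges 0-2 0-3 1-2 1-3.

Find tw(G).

A width-2 tree decomposition is:
Bags: B1 = {0, 2, 3}  B2 = {1, 2, 3}
Tree: B1–B2
The largest bag has 3 vertices, giving width 2; this decomposition certifies tw(G) ≤ 2. For the lower bound, G contains the cycle 2–0–3–1–2, so G is not a forest; only forests have treewidth ≤ 1, hence tw(G) ≥ 2. Therefore the treewidth is 2.

2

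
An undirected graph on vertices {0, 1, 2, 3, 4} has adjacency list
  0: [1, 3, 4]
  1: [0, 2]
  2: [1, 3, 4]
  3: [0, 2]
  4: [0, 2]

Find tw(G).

A width-2 tree decomposition is:
Bags: B1 = {0, 2, 3}  B2 = {0, 1, 2}  B3 = {0, 2, 4}
Tree: B1–B2, B2–B3
Every bag has size at most 3, so the width is 3 − 1 = 2 and tw(G) ≤ 2. For the lower bound, G contains the cycle 3–0–1–2–3, so G is not a forest; only forests have treewidth ≤ 1, hence tw(G) ≥ 2. Hence tw(G) = 2 exactly.

2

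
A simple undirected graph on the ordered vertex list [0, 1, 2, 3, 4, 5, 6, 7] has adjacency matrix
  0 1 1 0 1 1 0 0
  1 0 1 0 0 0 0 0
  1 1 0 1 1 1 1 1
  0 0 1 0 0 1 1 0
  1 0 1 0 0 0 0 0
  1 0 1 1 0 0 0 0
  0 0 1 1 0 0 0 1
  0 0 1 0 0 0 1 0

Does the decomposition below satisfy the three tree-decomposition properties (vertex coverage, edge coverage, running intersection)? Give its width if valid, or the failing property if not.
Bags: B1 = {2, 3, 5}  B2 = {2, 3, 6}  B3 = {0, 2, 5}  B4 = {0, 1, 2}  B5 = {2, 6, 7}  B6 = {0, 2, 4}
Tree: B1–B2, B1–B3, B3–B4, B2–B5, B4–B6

Every vertex of G appears in some bag (union = {0, 1, 2, 3, 4, 5, 6, 7}); every edge is covered by a bag; and for each vertex v the set of bags containing v is connected in the bag tree. The decomposition is therefore valid. The largest bag has 3 vertices, so the width is 2.

Yes; width 2.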